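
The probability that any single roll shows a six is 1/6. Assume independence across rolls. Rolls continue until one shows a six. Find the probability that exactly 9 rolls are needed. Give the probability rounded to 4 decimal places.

Geometric (trials to first success), p = 0.166667.
P(Y = 9) = (1−p)^8 · p = 0.23257 · 0.166667 = 0.038761

0.0388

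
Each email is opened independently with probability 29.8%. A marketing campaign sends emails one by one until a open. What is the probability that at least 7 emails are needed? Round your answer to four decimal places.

0.1197

Y = number of emails to the first success; geometric, p = 0.298.
P(Y > 6) = P(first 6 all fail) = (1−p)^6 = 0.119680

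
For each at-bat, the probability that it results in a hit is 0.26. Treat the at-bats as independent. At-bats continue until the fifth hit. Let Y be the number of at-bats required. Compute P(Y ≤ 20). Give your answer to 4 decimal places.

Finishing within 20 at-bats ⇔ at least 5 successes in the first 20. With X ~ Binomial(20, 0.26), P(Y ≤ 20) = 1 − P(X ≤ 4).
  k=0: C(20,0)·0.26^0·0.74^20 = 0.002425
  k=1: C(20,1)·0.26^1·0.74^19 = 0.017038
  k=2: C(20,2)·0.26^2·0.74^18 = 0.056868
  k=3: C(20,3)·0.26^3·0.74^17 = 0.119885
  k=4: C(20,4)·0.26^4·0.74^16 = 0.179017
1 − 0.375232 = 0.624768

0.6248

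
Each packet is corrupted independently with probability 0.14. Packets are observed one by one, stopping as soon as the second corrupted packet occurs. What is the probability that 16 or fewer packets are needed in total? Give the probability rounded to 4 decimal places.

Finishing within 16 packets ⇔ at least 2 successes in the first 16. With X ~ Binomial(16, 0.14), P(Y ≤ 16) = 1 − P(X ≤ 1).
  k=0: C(16,0)·0.14^0·0.86^16 = 0.089531
  k=1: C(16,1)·0.14^1·0.86^15 = 0.233198
1 − 0.322729 = 0.677271

0.6773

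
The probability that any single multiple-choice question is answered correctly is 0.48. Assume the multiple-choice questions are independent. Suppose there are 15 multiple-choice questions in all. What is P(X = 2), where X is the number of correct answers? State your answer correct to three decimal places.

0.005

X ~ Binomial(n=15, p=0.48).
P(X=2) = C(15,2) · p^2 · (1−p)^13
= 105 · 0.2304 · 0.00020326 = 0.00492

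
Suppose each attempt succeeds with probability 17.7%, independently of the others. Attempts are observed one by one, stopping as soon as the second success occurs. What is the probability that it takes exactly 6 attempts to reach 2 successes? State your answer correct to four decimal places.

0.0719

Y = trial on which the second success occurs; negative binomial, r=2, p=0.177.
P(Y=6) = C(5,1) · p^2 · (1−p)^4
= 5 · 0.031329 · 0.45877 = 0.071865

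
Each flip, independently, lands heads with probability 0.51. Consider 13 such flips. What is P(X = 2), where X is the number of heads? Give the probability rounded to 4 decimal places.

X ~ Binomial(n=13, p=0.51).
P(X=2) = C(13,2) · p^2 · (1−p)^11
= 78 · 0.2601 · 0.00039098 = 0.007932

0.0079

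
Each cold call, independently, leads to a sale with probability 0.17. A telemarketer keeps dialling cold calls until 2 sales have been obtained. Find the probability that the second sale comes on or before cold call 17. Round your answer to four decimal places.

0.8113

Finishing within 17 cold calls ⇔ at least 2 successes in the first 17. With X ~ Binomial(17, 0.17), P(Y ≤ 17) = 1 − P(X ≤ 1).
  k=0: C(17,0)·0.17^0·0.83^17 = 0.042104
  k=1: C(17,1)·0.17^1·0.83^16 = 0.146605
1 − 0.188709 = 0.811291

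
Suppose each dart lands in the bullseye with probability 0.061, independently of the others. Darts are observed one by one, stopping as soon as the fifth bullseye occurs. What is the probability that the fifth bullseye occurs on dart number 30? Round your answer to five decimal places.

0.00416

Y = trial on which the fifth success occurs; negative binomial, r=5, p=0.061.
P(Y=30) = C(29,4) · p^5 · (1−p)^25
= 23751 · 8.446e-07 · 0.20732 = 0.0041588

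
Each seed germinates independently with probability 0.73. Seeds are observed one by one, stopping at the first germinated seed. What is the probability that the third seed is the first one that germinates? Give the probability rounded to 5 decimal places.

Geometric (trials to first success), p = 0.73.
P(Y = 3) = (1−p)^2 · p = 0.0729 · 0.73 = 0.0532170

0.05322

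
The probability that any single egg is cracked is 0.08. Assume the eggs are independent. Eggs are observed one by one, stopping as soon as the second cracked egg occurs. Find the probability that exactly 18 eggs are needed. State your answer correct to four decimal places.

Y = trial on which the second success occurs; negative binomial, r=2, p=0.08.
P(Y=18) = C(17,1) · p^2 · (1−p)^16
= 17 · 0.0064 · 0.26339 = 0.028657

0.0287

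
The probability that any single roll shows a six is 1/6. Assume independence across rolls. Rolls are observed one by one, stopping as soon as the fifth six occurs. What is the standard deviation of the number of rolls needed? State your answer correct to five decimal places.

12.24745

Y = total rolls until the fifth success; negative binomial with r=5, p=0.166667.
SD(Y) = √[r(1−p)/p²] = √(150.0000000) = 12.2474487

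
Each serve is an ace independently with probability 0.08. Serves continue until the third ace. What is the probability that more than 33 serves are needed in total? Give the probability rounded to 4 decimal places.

Needing more than 33 serves ⇔ fewer than 3 successes in the first 33. With X ~ Binomial(33, 0.08), P(Y > 33) = P(X ≤ 2).
  k=0: C(33,0)·0.08^0·0.92^33 = 0.063826
  k=1: C(33,1)·0.08^1·0.92^32 = 0.183153
  k=2: C(33,2)·0.08^2·0.92^31 = 0.254822
P(X ≤ 2) = 0.501801

0.5018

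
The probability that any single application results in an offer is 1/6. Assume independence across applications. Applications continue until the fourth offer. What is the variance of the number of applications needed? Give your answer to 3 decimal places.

120.000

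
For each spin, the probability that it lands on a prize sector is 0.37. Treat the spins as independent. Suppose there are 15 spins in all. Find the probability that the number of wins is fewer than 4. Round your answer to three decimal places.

0.135

X ~ Binomial(15, 0.37); P(X ≤ 3) = Σ C(15,k) p^k (1−p)^(15−k) over k:
  k=0: C(15,0)·0.37^0·0.63^15 = 0.00098
  k=1: C(15,1)·0.37^1·0.63^14 = 0.00861
  k=2: C(15,2)·0.37^2·0.63^13 = 0.03540
  k=3: C(15,3)·0.37^3·0.63^12 = 0.09010
Total = 0.13509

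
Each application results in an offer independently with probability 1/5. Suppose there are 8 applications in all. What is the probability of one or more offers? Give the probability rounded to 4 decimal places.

P(at least one) = 1 − P(none) = 1 − (1 − 0.20)^8
= 1 − 0.167772 = 0.832228

0.8322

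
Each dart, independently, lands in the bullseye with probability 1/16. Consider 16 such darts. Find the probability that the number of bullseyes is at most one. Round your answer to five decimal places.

0.73589

X ~ Binomial(16, 0.0625); P(X ≤ 1) = Σ C(16,k) p^k (1−p)^(16−k) over k:
  k=0: C(16,0)·0.0625^0·0.9375^16 = 0.3560741
  k=1: C(16,1)·0.0625^1·0.9375^15 = 0.3798124
Total = 0.7358865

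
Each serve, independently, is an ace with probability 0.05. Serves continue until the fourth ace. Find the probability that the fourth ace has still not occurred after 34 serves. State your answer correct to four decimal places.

Needing more than 34 serves ⇔ fewer than 4 successes in the first 34. With X ~ Binomial(34, 0.05), P(Y > 34) = P(X ≤ 3).
  k=0: C(34,0)·0.05^0·0.95^34 = 0.174825
  k=1: C(34,1)·0.05^1·0.95^33 = 0.312844
  k=2: C(34,2)·0.05^2·0.95^32 = 0.271680
  k=3: C(34,3)·0.05^3·0.95^31 = 0.152522
P(X ≤ 3) = 0.911871

0.9119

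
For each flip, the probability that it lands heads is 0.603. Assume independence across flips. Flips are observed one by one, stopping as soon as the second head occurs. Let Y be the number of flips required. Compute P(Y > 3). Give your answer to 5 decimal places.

Needing more than 3 flips ⇔ fewer than 2 successes in the first 3. With X ~ Binomial(3, 0.603), P(Y > 3) = P(X ≤ 1).
  k=0: C(3,0)·0.603^0·0.397^3 = 0.0625708
  k=1: C(3,1)·0.603^1·0.397^2 = 0.2851147
P(X ≤ 1) = 0.3476855

0.34769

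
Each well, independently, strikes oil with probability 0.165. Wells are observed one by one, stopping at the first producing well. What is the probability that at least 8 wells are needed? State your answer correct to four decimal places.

Y = number of wells to the first success; geometric, p = 0.165.
P(Y > 7) = P(first 7 all fail) = (1−p)^7 = 0.283012

0.2830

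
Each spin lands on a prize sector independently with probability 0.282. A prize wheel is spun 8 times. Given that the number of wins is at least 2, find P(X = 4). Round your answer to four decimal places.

0.1663

X ~ Binomial(8, 0.282). Want P(X=4 | X≥2) = P(X=4) / P(X≥2).
P(X=4) = C(8,4)·0.282^4·0.718^4 = 0.117650
P(X≥2) = 1 − 0.070631 − 0.221927 = 0.707442
Ratio = 0.117650 / 0.707442 = 0.166304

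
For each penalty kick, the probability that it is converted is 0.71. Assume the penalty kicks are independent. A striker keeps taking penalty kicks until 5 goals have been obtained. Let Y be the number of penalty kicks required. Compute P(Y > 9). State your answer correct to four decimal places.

Needing more than 9 penalty kicks ⇔ fewer than 5 successes in the first 9. With X ~ Binomial(9, 0.71), P(Y > 9) = P(X ≤ 4).
  k=0: C(9,0)·0.71^0·0.29^9 = 0.000015
  k=1: C(9,1)·0.71^1·0.29^8 = 0.000320
  k=2: C(9,2)·0.71^2·0.29^7 = 0.003130
  k=3: C(9,3)·0.71^3·0.29^6 = 0.017883
  k=4: C(9,4)·0.71^4·0.29^5 = 0.065674
P(X ≤ 4) = 0.087022

0.0870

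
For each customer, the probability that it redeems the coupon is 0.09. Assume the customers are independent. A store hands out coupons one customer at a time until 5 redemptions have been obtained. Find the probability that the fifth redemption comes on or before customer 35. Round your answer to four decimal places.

0.2032

Finishing within 35 customers ⇔ at least 5 successes in the first 35. With X ~ Binomial(35, 0.09), P(Y ≤ 35) = 1 − P(X ≤ 4).
  k=0: C(35,0)·0.09^0·0.91^35 = 0.036851
  k=1: C(35,1)·0.09^1·0.91^34 = 0.127561
  k=2: C(35,2)·0.09^2·0.91^33 = 0.214471
  k=3: C(35,3)·0.09^3·0.91^32 = 0.233325
  k=4: C(35,4)·0.09^4·0.91^31 = 0.184609
1 − 0.796817 = 0.203183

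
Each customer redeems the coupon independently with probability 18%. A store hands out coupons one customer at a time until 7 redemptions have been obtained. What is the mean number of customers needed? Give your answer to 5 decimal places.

Y = total customers until the seventh success; negative binomial with r=7, p=0.18.
E[Y] = r / p = 7 / 0.18 = 38.8888889

38.88889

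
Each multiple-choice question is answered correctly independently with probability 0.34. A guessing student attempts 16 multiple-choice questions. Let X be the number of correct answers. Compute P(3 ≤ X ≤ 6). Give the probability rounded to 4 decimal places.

X ~ Binomial(16, 0.34); P(3 ≤ X ≤ 6) = Σ C(16,k) p^k (1−p)^(16−k) over k:
  k=3: C(16,3)·0.34^3·0.66^13 = 0.099242
  k=4: C(16,4)·0.34^4·0.66^12 = 0.166155
  k=5: C(16,5)·0.34^5·0.66^11 = 0.205428
  k=6: C(16,6)·0.34^6·0.66^10 = 0.194016
Total = 0.664842

0.6648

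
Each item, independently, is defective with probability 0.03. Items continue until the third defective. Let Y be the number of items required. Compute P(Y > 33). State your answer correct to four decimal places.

Needing more than 33 items ⇔ fewer than 3 successes in the first 33. With X ~ Binomial(33, 0.03), P(Y > 33) = P(X ≤ 2).
  k=0: C(33,0)·0.03^0·0.97^33 = 0.365988
  k=1: C(33,1)·0.03^1·0.97^32 = 0.373534
  k=2: C(33,2)·0.03^2·0.97^31 = 0.184842
P(X ≤ 2) = 0.924365

0.9244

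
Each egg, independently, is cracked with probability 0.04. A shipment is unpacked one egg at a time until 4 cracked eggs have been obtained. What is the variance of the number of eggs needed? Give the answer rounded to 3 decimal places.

Y = total eggs until the fourth success; negative binomial with r=4, p=0.04.
Var(Y) = r(1−p)/p² = 4·0.96 / 0.04² = 2400.00000

2400.000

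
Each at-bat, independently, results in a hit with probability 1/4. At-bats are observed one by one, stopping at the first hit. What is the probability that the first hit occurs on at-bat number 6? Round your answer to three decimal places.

0.059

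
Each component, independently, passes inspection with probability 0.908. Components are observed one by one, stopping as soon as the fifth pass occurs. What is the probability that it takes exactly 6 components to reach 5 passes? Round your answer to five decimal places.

0.28391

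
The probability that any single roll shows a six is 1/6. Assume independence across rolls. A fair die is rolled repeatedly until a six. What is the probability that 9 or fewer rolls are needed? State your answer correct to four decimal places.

0.8062

Y = number of rolls to the first success; geometric, p = 0.166667.
P(Y ≤ 9) = 1 − (1−p)^9 = 1 − 0.193807 = 0.806193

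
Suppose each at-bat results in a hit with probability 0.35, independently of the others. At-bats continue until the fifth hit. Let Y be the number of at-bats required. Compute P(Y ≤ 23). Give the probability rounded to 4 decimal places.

Finishing within 23 at-bats ⇔ at least 5 successes in the first 23. With X ~ Binomial(23, 0.35), P(Y ≤ 23) = 1 − P(X ≤ 4).
  k=0: C(23,0)·0.35^0·0.65^23 = 0.000050
  k=1: C(23,1)·0.35^1·0.65^22 = 0.000616
  k=2: C(23,2)·0.35^2·0.65^21 = 0.003651
  k=3: C(23,3)·0.35^3·0.65^20 = 0.013762
  k=4: C(23,4)·0.35^4·0.65^19 = 0.037052
1 − 0.055132 = 0.944868

0.9449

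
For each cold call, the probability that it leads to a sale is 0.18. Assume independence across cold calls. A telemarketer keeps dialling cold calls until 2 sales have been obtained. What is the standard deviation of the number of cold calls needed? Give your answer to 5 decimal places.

7.11458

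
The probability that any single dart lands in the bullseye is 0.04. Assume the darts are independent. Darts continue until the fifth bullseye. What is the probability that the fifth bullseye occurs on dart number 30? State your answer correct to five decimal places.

Y = trial on which the fifth success occurs; negative binomial, r=5, p=0.04.
P(Y=30) = C(29,4) · p^5 · (1−p)^25
= 23751 · 1.024e-07 · 0.3604 = 0.0008765

0.00088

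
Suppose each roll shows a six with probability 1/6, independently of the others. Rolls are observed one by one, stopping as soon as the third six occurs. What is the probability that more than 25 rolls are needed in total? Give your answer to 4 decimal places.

Needing more than 25 rolls ⇔ fewer than 3 successes in the first 25. With X ~ Binomial(25, 0.166667), P(Y > 25) = P(X ≤ 2).
  k=0: C(25,0)·0.166667^0·0.833333^25 = 0.010483
  k=1: C(25,1)·0.166667^1·0.833333^24 = 0.052413
  k=2: C(25,2)·0.166667^2·0.833333^23 = 0.125791
P(X ≤ 2) = 0.188687

0.1887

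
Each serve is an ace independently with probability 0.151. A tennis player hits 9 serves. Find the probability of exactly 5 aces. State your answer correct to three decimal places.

X ~ Binomial(n=9, p=0.151).
P(X=5) = C(9,5) · p^5 · (1−p)^4
= 126 · 7.8503e-05 · 0.51955 = 0.00514

0.005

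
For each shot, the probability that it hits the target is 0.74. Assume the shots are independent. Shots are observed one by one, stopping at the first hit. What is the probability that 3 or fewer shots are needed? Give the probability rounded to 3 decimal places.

Y = number of shots to the first success; geometric, p = 0.74.
P(Y ≤ 3) = 1 − (1−p)^3 = 1 − 0.01758 = 0.98242

0.982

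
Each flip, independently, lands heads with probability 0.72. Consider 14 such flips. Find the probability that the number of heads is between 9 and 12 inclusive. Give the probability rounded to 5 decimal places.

X ~ Binomial(14, 0.72); P(9 ≤ X ≤ 12) = Σ C(14,k) p^k (1−p)^(14−k) over k:
  k=9: C(14,9)·0.72^9·0.28^5 = 0.1791623
  k=10: C(14,10)·0.72^10·0.28^4 = 0.2303516
  k=11: C(14,11)·0.72^11·0.28^3 = 0.2153937
  k=12: C(14,12)·0.72^12·0.28^2 = 0.1384674
Total = 0.7633749

0.76337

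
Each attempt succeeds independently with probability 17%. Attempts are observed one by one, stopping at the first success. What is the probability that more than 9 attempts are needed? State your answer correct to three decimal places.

Y = number of attempts to the first success; geometric, p = 0.17.
P(Y > 9) = P(first 9 all fail) = (1−p)^9 = 0.18694

0.187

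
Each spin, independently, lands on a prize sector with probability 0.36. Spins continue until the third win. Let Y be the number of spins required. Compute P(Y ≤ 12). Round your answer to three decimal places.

Finishing within 12 spins ⇔ at least 3 successes in the first 12. With X ~ Binomial(12, 0.36), P(Y ≤ 12) = 1 − P(X ≤ 2).
  k=0: C(12,0)·0.36^0·0.64^12 = 0.00472
  k=1: C(12,1)·0.36^1·0.64^11 = 0.03188
  k=2: C(12,2)·0.36^2·0.64^10 = 0.09862
1 − 0.13521 = 0.86479

0.865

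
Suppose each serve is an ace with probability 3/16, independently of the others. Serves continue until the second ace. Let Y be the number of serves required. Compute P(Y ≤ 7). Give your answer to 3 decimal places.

Finishing within 7 serves ⇔ at least 2 successes in the first 7. With X ~ Binomial(7, 0.1875), P(Y ≤ 7) = 1 − P(X ≤ 1).
  k=0: C(7,0)·0.1875^0·0.8125^7 = 0.23376
  k=1: C(7,1)·0.1875^1·0.8125^6 = 0.37761
1 − 0.61136 = 0.38864

0.389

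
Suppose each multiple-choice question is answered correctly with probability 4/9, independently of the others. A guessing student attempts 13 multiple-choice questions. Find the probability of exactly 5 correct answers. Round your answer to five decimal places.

0.20253

X ~ Binomial(n=13, p=0.444444).
P(X=5) = C(13,5) · p^5 · (1−p)^8
= 1287 · 0.017342 · 0.0090744 = 0.2025284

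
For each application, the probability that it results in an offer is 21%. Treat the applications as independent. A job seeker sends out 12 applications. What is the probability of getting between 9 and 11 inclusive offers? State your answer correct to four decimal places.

X ~ Binomial(12, 0.21); P(9 ≤ X ≤ 11) = Σ C(12,k) p^k (1−p)^(12−k) over k:
  k=9: C(12,9)·0.21^9·0.79^3 = 0.000086
  k=10: C(12,10)·0.21^10·0.79^2 = 0.000007
  k=11: C(12,11)·0.21^11·0.79^1 = 0.000000
Total = 0.000093

0.0001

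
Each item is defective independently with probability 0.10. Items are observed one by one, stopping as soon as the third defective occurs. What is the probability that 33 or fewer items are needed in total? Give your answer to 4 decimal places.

0.6543

Finishing within 33 items ⇔ at least 3 successes in the first 33. With X ~ Binomial(33, 0.10), P(Y ≤ 33) = 1 − P(X ≤ 2).
  k=0: C(33,0)·0.10^0·0.90^33 = 0.030903
  k=1: C(33,1)·0.10^1·0.90^32 = 0.113312
  k=2: C(33,2)·0.10^2·0.90^31 = 0.201443
1 − 0.345658 = 0.654342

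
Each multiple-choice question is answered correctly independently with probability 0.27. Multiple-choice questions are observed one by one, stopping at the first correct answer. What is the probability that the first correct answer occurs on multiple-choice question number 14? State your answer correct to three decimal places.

Geometric (trials to first success), p = 0.27.
P(Y = 14) = (1−p)^13 · p = 0.016718 · 0.27 = 0.00451

0.005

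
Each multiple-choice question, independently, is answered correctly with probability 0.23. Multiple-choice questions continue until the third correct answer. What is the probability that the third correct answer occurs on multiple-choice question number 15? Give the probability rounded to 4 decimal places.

0.0481

Y = trial on which the third success occurs; negative binomial, r=3, p=0.23.
P(Y=15) = C(14,2) · p^3 · (1−p)^12
= 91 · 0.012167 · 0.04344 = 0.048097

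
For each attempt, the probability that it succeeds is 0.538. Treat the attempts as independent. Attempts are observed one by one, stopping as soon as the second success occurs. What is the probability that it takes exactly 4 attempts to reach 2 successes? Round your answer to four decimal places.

0.1853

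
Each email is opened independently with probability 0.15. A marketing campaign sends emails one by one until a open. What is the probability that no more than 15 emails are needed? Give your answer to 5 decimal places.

0.91265

Y = number of emails to the first success; geometric, p = 0.15.
P(Y ≤ 15) = 1 − (1−p)^15 = 1 − 0.0873542 = 0.9126458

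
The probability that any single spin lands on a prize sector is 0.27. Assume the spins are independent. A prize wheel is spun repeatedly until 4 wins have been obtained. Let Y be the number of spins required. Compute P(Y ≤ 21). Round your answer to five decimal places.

0.85872

Finishing within 21 spins ⇔ at least 4 successes in the first 21. With X ~ Binomial(21, 0.27), P(Y ≤ 21) = 1 − P(X ≤ 3).
  k=0: C(21,0)·0.27^0·0.73^21 = 0.0013483
  k=1: C(21,1)·0.27^1·0.73^20 = 0.0104723
  k=2: C(21,2)·0.27^2·0.73^19 = 0.0387330
  k=3: C(21,3)·0.27^3·0.73^18 = 0.0907307
1 − 0.1412843 = 0.8587157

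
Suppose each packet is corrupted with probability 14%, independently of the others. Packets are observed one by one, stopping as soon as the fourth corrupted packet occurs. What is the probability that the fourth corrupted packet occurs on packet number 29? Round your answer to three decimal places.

Y = trial on which the fourth success occurs; negative binomial, r=4, p=0.14.
P(Y=29) = C(28,3) · p^4 · (1−p)^25
= 3276 · 0.00038416 · 0.023039 = 0.02899

0.029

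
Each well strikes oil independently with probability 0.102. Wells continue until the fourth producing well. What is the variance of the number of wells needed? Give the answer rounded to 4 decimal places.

Y = total wells until the fourth success; negative binomial with r=4, p=0.102.
Var(Y) = r(1−p)/p² = 4·0.898 / 0.102² = 345.251826

345.2518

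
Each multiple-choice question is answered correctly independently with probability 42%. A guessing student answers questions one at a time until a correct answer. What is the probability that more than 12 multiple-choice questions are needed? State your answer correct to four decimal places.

Y = number of multiple-choice questions to the first success; geometric, p = 0.42.
P(Y > 12) = P(first 12 all fail) = (1−p)^12 = 0.001449

0.0014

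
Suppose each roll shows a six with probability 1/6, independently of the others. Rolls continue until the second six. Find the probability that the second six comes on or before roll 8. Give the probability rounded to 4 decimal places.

0.3953

Finishing within 8 rolls ⇔ at least 2 successes in the first 8. With X ~ Binomial(8, 0.166667), P(Y ≤ 8) = 1 − P(X ≤ 1).
  k=0: C(8,0)·0.166667^0·0.833333^8 = 0.232568
  k=1: C(8,1)·0.166667^1·0.833333^7 = 0.372109
1 − 0.604677 = 0.395323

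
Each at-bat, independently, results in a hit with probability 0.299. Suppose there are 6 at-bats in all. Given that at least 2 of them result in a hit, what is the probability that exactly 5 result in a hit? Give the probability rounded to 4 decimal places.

0.0174

X ~ Binomial(6, 0.299). Want P(X=5 | X≥2) = P(X=5) / P(X≥2).
P(X=5) = C(6,5)·0.299^5·0.701^1 = 0.010051
P(X≥2) = 1 − 0.118661 − 0.303677 = 0.577662
Ratio = 0.010051 / 0.577662 = 0.017400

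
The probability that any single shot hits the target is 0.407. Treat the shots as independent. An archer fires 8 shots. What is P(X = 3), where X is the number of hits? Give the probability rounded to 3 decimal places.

X ~ Binomial(n=8, p=0.407).
P(X=3) = C(8,3) · p^3 · (1−p)^5
= 56 · 0.067419 · 0.073329 = 0.27685

0.277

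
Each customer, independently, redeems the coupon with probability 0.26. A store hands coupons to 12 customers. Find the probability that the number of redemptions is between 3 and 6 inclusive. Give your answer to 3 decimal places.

0.622

X ~ Binomial(12, 0.26); P(3 ≤ X ≤ 6) = Σ C(12,k) p^k (1−p)^(12−k) over k:
  k=3: C(12,3)·0.26^3·0.74^9 = 0.25729
  k=4: C(12,4)·0.26^4·0.74^8 = 0.20340
  k=5: C(12,5)·0.26^5·0.74^7 = 0.11434
  k=6: C(12,6)·0.26^6·0.74^6 = 0.04687
Total = 0.62191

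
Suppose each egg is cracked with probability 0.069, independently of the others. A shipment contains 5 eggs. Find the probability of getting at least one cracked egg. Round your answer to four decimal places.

P(at least one) = 1 − P(none) = 1 − (1 − 0.069)^5
= 1 − 0.699437 = 0.300563

0.3006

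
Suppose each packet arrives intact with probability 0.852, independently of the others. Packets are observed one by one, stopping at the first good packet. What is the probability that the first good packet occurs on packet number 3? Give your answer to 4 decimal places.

Geometric (trials to first success), p = 0.852.
P(Y = 3) = (1−p)^2 · p = 0.021904 · 0.852 = 0.018662

0.0187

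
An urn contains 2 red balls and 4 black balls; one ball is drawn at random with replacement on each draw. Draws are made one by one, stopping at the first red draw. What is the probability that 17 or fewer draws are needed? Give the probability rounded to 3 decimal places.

0.999

Y = number of draws to the first success; geometric, p = 0.333333.
P(Y ≤ 17) = 1 − (1−p)^17 = 1 − 0.00101 = 0.99899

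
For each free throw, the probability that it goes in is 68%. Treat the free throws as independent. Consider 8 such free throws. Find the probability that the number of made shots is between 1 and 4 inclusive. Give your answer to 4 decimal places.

0.2318

X ~ Binomial(8, 0.68); P(1 ≤ X ≤ 4) = Σ C(8,k) p^k (1−p)^(8−k) over k:
  k=1: C(8,1)·0.68^1·0.32^7 = 0.001869
  k=2: C(8,2)·0.68^2·0.32^6 = 0.013902
  k=3: C(8,3)·0.68^3·0.32^5 = 0.059083
  k=4: C(8,4)·0.68^4·0.32^4 = 0.156940
Total = 0.231794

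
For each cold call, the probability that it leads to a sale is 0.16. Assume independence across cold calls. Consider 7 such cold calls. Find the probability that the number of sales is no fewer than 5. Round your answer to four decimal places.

0.0017

X ~ Binomial(7, 0.16); P(X ≥ 5) = Σ C(7,k) p^k (1−p)^(7−k) over k:
  k=5: C(7,5)·0.16^5·0.84^2 = 0.001554
  k=6: C(7,6)·0.16^6·0.84^1 = 0.000099
  k=7: C(7,7)·0.16^7·0.84^0 = 0.000003
Total = 0.001655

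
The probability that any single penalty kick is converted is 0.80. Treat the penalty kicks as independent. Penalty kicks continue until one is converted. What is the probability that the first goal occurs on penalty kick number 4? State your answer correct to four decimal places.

Geometric (trials to first success), p = 0.80.
P(Y = 4) = (1−p)^3 · p = 0.008 · 0.80 = 0.006400

0.0064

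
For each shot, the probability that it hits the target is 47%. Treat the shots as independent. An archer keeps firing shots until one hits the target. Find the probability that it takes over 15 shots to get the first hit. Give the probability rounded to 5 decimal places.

0.00007

Y = number of shots to the first success; geometric, p = 0.47.
P(Y > 15) = P(first 15 all fail) = (1−p)^15 = 0.0000731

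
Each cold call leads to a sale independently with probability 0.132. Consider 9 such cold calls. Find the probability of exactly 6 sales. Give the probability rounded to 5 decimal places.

X ~ Binomial(n=9, p=0.132).
P(X=6) = C(9,6) · p^6 · (1−p)^3
= 84 · 5.2899e-06 · 0.65397 = 0.0002906

0.00029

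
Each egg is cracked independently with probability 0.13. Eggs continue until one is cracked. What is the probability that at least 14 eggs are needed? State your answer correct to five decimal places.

0.16359

Y = number of eggs to the first success; geometric, p = 0.13.
P(Y > 13) = P(first 13 all fail) = (1−p)^13 = 0.1635876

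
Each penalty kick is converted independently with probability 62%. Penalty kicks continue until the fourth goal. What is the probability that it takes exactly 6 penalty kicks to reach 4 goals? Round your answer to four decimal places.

0.2134

Y = trial on which the fourth success occurs; negative binomial, r=4, p=0.62.
P(Y=6) = C(5,3) · p^4 · (1−p)^2
= 10 · 0.14776 · 0.1444 = 0.213370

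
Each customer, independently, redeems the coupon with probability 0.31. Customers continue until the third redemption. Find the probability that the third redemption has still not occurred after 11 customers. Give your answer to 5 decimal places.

0.28768

Needing more than 11 customers ⇔ fewer than 3 successes in the first 11. With X ~ Binomial(11, 0.31), P(Y > 11) = P(X ≤ 2).
  k=0: C(11,0)·0.31^0·0.69^11 = 0.0168787
  k=1: C(11,1)·0.31^1·0.69^10 = 0.0834152
  k=2: C(11,2)·0.31^2·0.69^9 = 0.1873820
P(X ≤ 2) = 0.2876760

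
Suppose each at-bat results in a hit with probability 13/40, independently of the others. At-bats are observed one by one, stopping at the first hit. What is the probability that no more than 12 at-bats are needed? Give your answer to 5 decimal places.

Y = number of at-bats to the first success; geometric, p = 0.325.
P(Y ≤ 12) = 1 − (1−p)^12 = 1 − 0.0089463 = 0.9910537

0.99105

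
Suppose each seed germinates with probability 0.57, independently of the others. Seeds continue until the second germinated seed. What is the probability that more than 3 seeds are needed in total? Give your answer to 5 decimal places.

Needing more than 3 seeds ⇔ fewer than 2 successes in the first 3. With X ~ Binomial(3, 0.57), P(Y > 3) = P(X ≤ 1).
  k=0: C(3,0)·0.57^0·0.43^3 = 0.0795070
  k=1: C(3,1)·0.57^1·0.43^2 = 0.3161790
P(X ≤ 1) = 0.3956860

0.39569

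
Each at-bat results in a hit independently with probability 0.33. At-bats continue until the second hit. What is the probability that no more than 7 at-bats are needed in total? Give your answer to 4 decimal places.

0.7304

Finishing within 7 at-bats ⇔ at least 2 successes in the first 7. With X ~ Binomial(7, 0.33), P(Y ≤ 7) = 1 − P(X ≤ 1).
  k=0: C(7,0)·0.33^0·0.67^7 = 0.060607
  k=1: C(7,1)·0.33^1·0.67^6 = 0.208959
1 − 0.269566 = 0.730434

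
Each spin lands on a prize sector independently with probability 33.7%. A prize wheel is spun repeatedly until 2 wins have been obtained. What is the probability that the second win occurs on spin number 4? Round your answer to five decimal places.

0.14976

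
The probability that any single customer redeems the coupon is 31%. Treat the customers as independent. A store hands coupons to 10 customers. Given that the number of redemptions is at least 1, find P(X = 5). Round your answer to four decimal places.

X ~ Binomial(10, 0.31). Want P(X=5 | X≥1) = P(X=5) / P(X≥1).
P(X=5) = C(10,5)·0.31^5·0.69^5 = 0.112838
P(X≥1) = 1 − 0.024462 = 0.975538
Ratio = 0.112838 / 0.975538 = 0.115667

0.1157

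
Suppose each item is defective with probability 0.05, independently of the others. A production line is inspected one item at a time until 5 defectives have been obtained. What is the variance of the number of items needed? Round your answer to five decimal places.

Y = total items until the fifth success; negative binomial with r=5, p=0.05.
Var(Y) = r(1−p)/p² = 5·0.95 / 0.05² = 1900.0000000

1900.00000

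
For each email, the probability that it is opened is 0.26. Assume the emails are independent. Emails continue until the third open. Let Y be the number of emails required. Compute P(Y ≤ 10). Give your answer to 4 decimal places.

Finishing within 10 emails ⇔ at least 3 successes in the first 10. With X ~ Binomial(10, 0.26), P(Y ≤ 10) = 1 − P(X ≤ 2).
  k=0: C(10,0)·0.26^0·0.74^10 = 0.049240
  k=1: C(10,1)·0.26^1·0.74^9 = 0.173005
  k=2: C(10,2)·0.26^2·0.74^8 = 0.273535
1 − 0.495780 = 0.504220

0.5042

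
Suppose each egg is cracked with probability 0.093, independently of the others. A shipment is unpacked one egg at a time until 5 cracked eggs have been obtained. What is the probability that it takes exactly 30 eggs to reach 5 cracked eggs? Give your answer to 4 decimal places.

Y = trial on which the fifth success occurs; negative binomial, r=5, p=0.093.
P(Y=30) = C(29,4) · p^5 · (1−p)^25
= 23751 · 6.9569e-06 · 0.087133 = 0.014397

0.0144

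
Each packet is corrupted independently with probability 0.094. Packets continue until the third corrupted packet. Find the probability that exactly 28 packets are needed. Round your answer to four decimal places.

0.0247

Y = trial on which the third success occurs; negative binomial, r=3, p=0.094.
P(Y=28) = C(27,2) · p^3 · (1−p)^25
= 351 · 0.00083058 · 0.084763 = 0.024711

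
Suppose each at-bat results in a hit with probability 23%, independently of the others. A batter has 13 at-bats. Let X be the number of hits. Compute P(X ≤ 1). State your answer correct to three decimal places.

X ~ Binomial(13, 0.23); P(X ≤ 1) = Σ C(13,k) p^k (1−p)^(13−k) over k:
  k=0: C(13,0)·0.23^0·0.77^13 = 0.03345
  k=1: C(13,1)·0.23^1·0.77^12 = 0.12989
Total = 0.16333

0.163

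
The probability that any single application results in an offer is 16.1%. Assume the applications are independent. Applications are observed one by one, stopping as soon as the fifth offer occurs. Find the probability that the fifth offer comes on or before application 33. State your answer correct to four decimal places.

0.6316

Finishing within 33 applications ⇔ at least 5 successes in the first 33. With X ~ Binomial(33, 0.161), P(Y ≤ 33) = 1 − P(X ≤ 4).
  k=0: C(33,0)·0.161^0·0.839^33 = 0.003049
  k=1: C(33,1)·0.161^1·0.839^32 = 0.019307
  k=2: C(33,2)·0.161^2·0.839^31 = 0.059280
  k=3: C(33,3)·0.161^3·0.839^30 = 0.117547
  k=4: C(33,4)·0.161^4·0.839^29 = 0.169175
1 − 0.368358 = 0.631642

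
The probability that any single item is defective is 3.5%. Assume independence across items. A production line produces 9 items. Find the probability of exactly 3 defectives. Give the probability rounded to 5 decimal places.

0.00291

X ~ Binomial(n=9, p=0.035).
P(X=3) = C(9,3) · p^3 · (1−p)^6
= 84 · 4.2875e-05 · 0.80754 = 0.0029084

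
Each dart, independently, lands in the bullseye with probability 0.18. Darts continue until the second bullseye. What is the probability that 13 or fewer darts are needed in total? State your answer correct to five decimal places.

Finishing within 13 darts ⇔ at least 2 successes in the first 13. With X ~ Binomial(13, 0.18), P(Y ≤ 13) = 1 − P(X ≤ 1).
  k=0: C(13,0)·0.18^0·0.82^13 = 0.0757844
  k=1: C(13,1)·0.18^1·0.82^12 = 0.2162629
1 − 0.2920474 = 0.7079526

0.70795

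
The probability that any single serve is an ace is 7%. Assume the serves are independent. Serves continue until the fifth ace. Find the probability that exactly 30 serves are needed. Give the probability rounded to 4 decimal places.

0.0065

Y = trial on which the fifth success occurs; negative binomial, r=5, p=0.07.
P(Y=30) = C(29,4) · p^5 · (1−p)^25
= 23751 · 1.6807e-06 · 0.16296 = 0.006505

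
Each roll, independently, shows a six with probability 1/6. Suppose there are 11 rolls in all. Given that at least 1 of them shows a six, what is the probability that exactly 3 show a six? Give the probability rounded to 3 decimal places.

0.205

X ~ Binomial(11, 0.166667). Want P(X=3 | X≥1) = P(X=3) / P(X≥1).
P(X=3) = C(11,3)·0.166667^3·0.833333^8 = 0.17766
P(X≥1) = 1 − 0.13459 = 0.86541
Ratio = 0.17766 / 0.86541 = 0.20529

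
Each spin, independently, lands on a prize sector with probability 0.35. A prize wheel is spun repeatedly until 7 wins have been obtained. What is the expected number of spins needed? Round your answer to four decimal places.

Y = total spins until the seventh success; negative binomial with r=7, p=0.35.
E[Y] = r / p = 7 / 0.35 = 20.000000

20.0000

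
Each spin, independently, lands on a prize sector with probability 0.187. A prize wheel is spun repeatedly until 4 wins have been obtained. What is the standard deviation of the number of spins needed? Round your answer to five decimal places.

9.64348

Y = total spins until the fourth success; negative binomial with r=4, p=0.187.
SD(Y) = √[r(1−p)/p²] = √(92.9966542) = 9.6434773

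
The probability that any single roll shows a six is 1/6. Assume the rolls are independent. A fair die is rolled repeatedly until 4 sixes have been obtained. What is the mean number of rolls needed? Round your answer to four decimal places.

Y = total rolls until the fourth success; negative binomial with r=4, p=0.166667.
E[Y] = r / p = 4 / 0.166667 = 24.000000

24.0000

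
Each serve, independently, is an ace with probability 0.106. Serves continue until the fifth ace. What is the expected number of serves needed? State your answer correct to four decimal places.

47.1698

Y = total serves until the fifth success; negative binomial with r=5, p=0.106.
E[Y] = r / p = 5 / 0.106 = 47.169811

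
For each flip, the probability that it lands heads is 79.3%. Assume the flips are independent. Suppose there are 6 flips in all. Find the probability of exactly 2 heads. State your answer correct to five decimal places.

0.01732

X ~ Binomial(n=6, p=0.793).
P(X=2) = C(6,2) · p^2 · (1−p)^4
= 15 · 0.62885 · 0.001836 = 0.0173188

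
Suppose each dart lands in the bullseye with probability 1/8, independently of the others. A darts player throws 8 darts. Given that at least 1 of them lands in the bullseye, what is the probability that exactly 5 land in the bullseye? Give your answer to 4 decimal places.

0.0017

X ~ Binomial(8, 0.125). Want P(X=5 | X≥1) = P(X=5) / P(X≥1).
P(X=5) = C(8,5)·0.125^5·0.875^3 = 0.001145
P(X≥1) = 1 − 0.343609 = 0.656391
Ratio = 0.001145 / 0.656391 = 0.001744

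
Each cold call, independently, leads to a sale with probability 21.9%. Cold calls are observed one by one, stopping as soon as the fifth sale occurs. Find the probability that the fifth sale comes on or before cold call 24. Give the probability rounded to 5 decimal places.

0.62933

Finishing within 24 cold calls ⇔ at least 5 successes in the first 24. With X ~ Binomial(24, 0.219), P(Y ≤ 24) = 1 − P(X ≤ 4).
  k=0: C(24,0)·0.219^0·0.781^24 = 0.0026523
  k=1: C(24,1)·0.219^1·0.781^23 = 0.0178496
  k=2: C(24,2)·0.219^2·0.781^22 = 0.0575599
  k=3: C(24,3)·0.219^3·0.781^21 = 0.1183626
  k=4: C(24,4)·0.219^4·0.781^20 = 0.1742477
1 − 0.3706721 = 0.6293279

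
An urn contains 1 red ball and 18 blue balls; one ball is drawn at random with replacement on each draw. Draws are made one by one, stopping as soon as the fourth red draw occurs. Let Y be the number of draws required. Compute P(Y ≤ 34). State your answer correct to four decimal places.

0.1017

Finishing within 34 draws ⇔ at least 4 successes in the first 34. With X ~ Binomial(34, 0.052632), P(Y ≤ 34) = 1 − P(X ≤ 3).
  k=0: C(34,0)·0.052632^0·0.947368^34 = 0.159090
  k=1: C(34,1)·0.052632^1·0.947368^33 = 0.300503
  k=2: C(34,2)·0.052632^2·0.947368^32 = 0.275461
  k=3: C(34,3)·0.052632^3·0.947368^31 = 0.163236
1 − 0.898291 = 0.101709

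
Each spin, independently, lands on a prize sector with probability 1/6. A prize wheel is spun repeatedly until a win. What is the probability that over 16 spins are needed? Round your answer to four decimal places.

Y = number of spins to the first success; geometric, p = 0.166667.
P(Y > 16) = P(first 16 all fail) = (1−p)^16 = 0.054088

0.0541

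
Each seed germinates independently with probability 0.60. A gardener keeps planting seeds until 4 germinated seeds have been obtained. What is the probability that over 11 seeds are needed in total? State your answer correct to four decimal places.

Needing more than 11 seeds ⇔ fewer than 4 successes in the first 11. With X ~ Binomial(11, 0.60), P(Y > 11) = P(X ≤ 3).
  k=0: C(11,0)·0.60^0·0.40^11 = 0.000042
  k=1: C(11,1)·0.60^1·0.40^10 = 0.000692
  k=2: C(11,2)·0.60^2·0.40^9 = 0.005190
  k=3: C(11,3)·0.60^3·0.40^8 = 0.023357
P(X ≤ 3) = 0.029281

0.0293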